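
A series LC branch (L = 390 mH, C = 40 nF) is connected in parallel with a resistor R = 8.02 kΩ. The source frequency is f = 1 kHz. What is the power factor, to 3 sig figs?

0.187

ω = 2πf = 6283 rad/s
X_L = ωL = 2450 Ω
X_C = 1/(ωC) = 3980 Ω
Branch 1: Z₁ = R = 8020 Ω
Branch 2 (series LC): Z₂ = j(X_L − X_C) = −j1530 Ω
Parallel: Z = Z₁Z₂/(Z₁+Z₂), |Z| = 1500 Ω, ∠Z = -79.2°
cos φ = cos(-79.2°) = 0.187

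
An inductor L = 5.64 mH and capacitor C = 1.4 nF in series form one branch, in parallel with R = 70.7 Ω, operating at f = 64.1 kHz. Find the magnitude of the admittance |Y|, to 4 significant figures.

ω = 2πf = 402800 rad/s
X_L = ωL = 2272 Ω
X_C = 1/(ωC) = 1774 Ω
Branch 1: Z₁ = R = 70.70 Ω
Branch 2 (series LC): Z₂ = j(X_L − X_C) = j498.0 Ω
Parallel: Z = Z₁Z₂/(Z₁+Z₂), |Z| = 70.00 Ω, ∠Z = 8.080°
|Y| = 1/|Z| = 14.29 mS

14.29 mS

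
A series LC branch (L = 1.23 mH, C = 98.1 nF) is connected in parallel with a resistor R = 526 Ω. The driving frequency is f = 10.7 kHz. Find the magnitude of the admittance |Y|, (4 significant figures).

14.63 mS

ω = 2πf = 67230 rad/s
X_L = ωL = 82.69 Ω
X_C = 1/(ωC) = 151.6 Ω
Branch 1: Z₁ = R = 526.0 Ω
Branch 2 (series LC): Z₂ = j(X_L − X_C) = −j68.93 Ω
Parallel: Z = Z₁Z₂/(Z₁+Z₂), |Z| = 68.35 Ω, ∠Z = -82.53°
|Y| = 1/|Z| = 14.63 mS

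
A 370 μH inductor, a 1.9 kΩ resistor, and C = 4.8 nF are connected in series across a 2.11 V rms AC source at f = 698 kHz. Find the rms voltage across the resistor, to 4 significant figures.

1.624 V

ω = 2πf = 4.386e+06 rad/s
X_L = ωL = 1623 Ω
X_C = 1/(ωC) = 47.50 Ω
Net reactance X = X_L − X_C = 1575 Ω
Z = 1900 + j1575 Ω
|Z| = √(1900² + 1575²) = 2468 Ω
I = V/|Z| = 854.9 μA
V_R = I·|Z_R| = 0.0008549 × 1900 = 1.624 V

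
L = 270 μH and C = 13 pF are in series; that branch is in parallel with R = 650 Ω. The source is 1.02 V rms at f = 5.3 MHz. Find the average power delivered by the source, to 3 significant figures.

1.60 mW

ω = 2πf = 3.33e+07 rad/s
X_L = ωL = 8990 Ω
X_C = 1/(ωC) = 2310 Ω
Branch 1: Z₁ = R = 650 Ω
Branch 2 (series LC): Z₂ = j(X_L − X_C) = j6680 Ω
Parallel: Z = Z₁Z₂/(Z₁+Z₂), |Z| = 647 Ω, ∠Z = 5.56°
I = V/|Z| = 1.58 mA
P = VI cos φ = 1.02 × 0.00158 × cos(5.56°) = 1.60 mW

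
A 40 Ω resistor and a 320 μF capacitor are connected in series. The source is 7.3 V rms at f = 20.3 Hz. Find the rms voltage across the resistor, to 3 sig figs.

ω = 2πf = 127.5 rad/s
X_C = 1/(ωC) = 24.5 Ω
Z = 40.0 − j24.5 Ω
|Z| = √(40.0² + 24.5²) = 46.9 Ω
I = V/|Z| = 156 mA
V_R = I·|Z_R| = 0.156 × 40.0 = 6.23 V

6.23 V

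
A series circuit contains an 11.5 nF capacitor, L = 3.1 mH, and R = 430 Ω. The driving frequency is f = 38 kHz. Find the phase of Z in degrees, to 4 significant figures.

ω = 2πf = 238800 rad/s
X_L = ωL = 740.2 Ω
X_C = 1/(ωC) = 364.2 Ω
Net reactance X = X_L − X_C = 376.0 Ω
Z = 430.0 + j376.0 Ω
|Z| = √(430.0² + 376.0²) = 571.2 Ω
∠Z = arctan(376.0/430.0) = 41.16°

41.16°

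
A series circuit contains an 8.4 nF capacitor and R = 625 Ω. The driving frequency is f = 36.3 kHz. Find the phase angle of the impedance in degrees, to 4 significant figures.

-39.87°

ω = 2πf = 228100 rad/s
X_C = 1/(ωC) = 522.0 Ω
Z = 625.0 − j522.0 Ω
|Z| = √(625.0² + 522.0²) = 814.3 Ω
∠Z = arctan(-522.0/625.0) = -39.87°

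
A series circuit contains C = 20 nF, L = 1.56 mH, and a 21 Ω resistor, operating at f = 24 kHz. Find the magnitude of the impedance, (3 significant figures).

98.6 Ω

ω = 2πf = 150800 rad/s
X_L = ωL = 235 Ω
X_C = 1/(ωC) = 332 Ω
Net reactance X = X_L − X_C = -96.3 Ω
Z = 21.0 − j96.3 Ω
|Z| = √(21.0² + 96.3²) = 98.6 Ω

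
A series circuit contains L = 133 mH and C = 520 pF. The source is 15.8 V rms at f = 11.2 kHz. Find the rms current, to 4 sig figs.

879.3 μA

ω = 2πf = 70370 rad/s
X_L = ωL = 9359 Ω
X_C = 1/(ωC) = 27330 Ω
Net reactance X = X_L − X_C = -17970 Ω
Z = − j17970 Ω
|Z| = √(0² + 17970²) = 17970 Ω
I = V/|Z| = 15.8/17970 = 879.3 μA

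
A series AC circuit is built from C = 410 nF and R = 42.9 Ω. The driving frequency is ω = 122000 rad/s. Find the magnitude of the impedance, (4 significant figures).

X_C = 1/(ωC) = 19.99 Ω
Z = 42.90 − j19.99 Ω
|Z| = √(42.90² + 19.99²) = 47.33 Ω

47.33 Ω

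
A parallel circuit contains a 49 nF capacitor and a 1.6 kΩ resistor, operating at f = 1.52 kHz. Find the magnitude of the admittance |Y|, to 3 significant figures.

ω = 2πf = 9550 rad/s
X_C = 1/(ωC) = 2140 Ω
Parallel: admittances add. Y = 1/R + jωC
Y = (0.000625 + j0.000468) S
|Y| = 0.000781 S → |Z| = 1/|Y| = 1280 Ω, ∠Z = −∠Y = -36.8°

781 μS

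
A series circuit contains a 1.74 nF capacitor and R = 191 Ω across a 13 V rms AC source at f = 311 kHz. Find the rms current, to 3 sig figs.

37.1 mA

ω = 2πf = 1.954e+06 rad/s
X_C = 1/(ωC) = 294 Ω
Z = 191 − j294 Ω
|Z| = √(191² + 294²) = 351 Ω
I = V/|Z| = 13/351 = 37.1 mA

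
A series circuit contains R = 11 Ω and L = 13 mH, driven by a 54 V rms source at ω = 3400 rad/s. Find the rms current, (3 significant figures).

1.19 A

X_L = ωL = 44.2 Ω
Z = 11.0 + j44.2 Ω
|Z| = √(11.0² + 44.2²) = 45.5 Ω
I = V/|Z| = 54/45.5 = 1.19 A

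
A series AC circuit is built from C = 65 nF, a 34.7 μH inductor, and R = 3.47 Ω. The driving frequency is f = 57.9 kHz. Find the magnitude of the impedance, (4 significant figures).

29.87 Ω

ω = 2πf = 363800 rad/s
X_L = ωL = 12.62 Ω
X_C = 1/(ωC) = 42.29 Ω
Net reactance X = X_L − X_C = -29.67 Ω
Z = 3.470 − j29.67 Ω
|Z| = √(3.470² + 29.67²) = 29.87 Ω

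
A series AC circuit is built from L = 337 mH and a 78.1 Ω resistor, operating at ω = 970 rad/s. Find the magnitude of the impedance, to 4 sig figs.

336.1 Ω

X_L = ωL = 326.9 Ω
Z = 78.10 + j326.9 Ω
|Z| = √(78.10² + 326.9²) = 336.1 Ω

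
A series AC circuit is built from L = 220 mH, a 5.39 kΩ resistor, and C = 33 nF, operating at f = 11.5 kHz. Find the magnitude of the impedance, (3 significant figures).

ω = 2πf = 72260 rad/s
X_L = ωL = 15900 Ω
X_C = 1/(ωC) = 419 Ω
Net reactance X = X_L − X_C = 15500 Ω
Z = 5390 + j15500 Ω
|Z| = √(5390² + 15500²) = 16400 Ω

16400 Ω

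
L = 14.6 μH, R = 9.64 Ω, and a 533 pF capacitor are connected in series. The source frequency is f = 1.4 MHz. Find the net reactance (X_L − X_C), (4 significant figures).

ω = 2πf = 8.796e+06 rad/s
X_L = ωL = 128.4 Ω
X_C = 1/(ωC) = 213.3 Ω
X = 128.4 − 213.3 = -84.86 Ω

-84.86 Ω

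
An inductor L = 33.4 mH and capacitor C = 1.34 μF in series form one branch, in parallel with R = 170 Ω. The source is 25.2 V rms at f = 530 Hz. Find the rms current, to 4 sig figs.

ω = 2πf = 3330 rad/s
X_L = ωL = 111.2 Ω
X_C = 1/(ωC) = 224.1 Ω
Branch 1: Z₁ = R = 170.0 Ω
Branch 2 (series LC): Z₂ = j(X_L − X_C) = −j112.9 Ω
Parallel: Z = Z₁Z₂/(Z₁+Z₂), |Z| = 94.03 Ω, ∠Z = -56.42°
I = V/|Z| = 25.2/94.03 = 268.0 mA

268.0 mA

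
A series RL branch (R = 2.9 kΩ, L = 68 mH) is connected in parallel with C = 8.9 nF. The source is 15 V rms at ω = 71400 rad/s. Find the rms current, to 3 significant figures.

7.38 mA

X_L = ωL = 4860 Ω
X_C = 1/(ωC) = 1570 Ω
Branch 1 (R+jX_L): Z₁ = 2900 + j4860 Ω, |Z₁| = 5660 Ω
Branch 2 (−jX_C): Z₂ = −j1570 Ω
Parallel: Z = Z₁Z₂/(Z₁+Z₂), |Z| = 2030 Ω, ∠Z = -79.4°
I = V/|Z| = 15/2030 = 7.38 mA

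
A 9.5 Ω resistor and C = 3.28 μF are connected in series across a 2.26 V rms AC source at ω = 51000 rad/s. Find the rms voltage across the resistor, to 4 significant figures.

1.913 V

X_C = 1/(ωC) = 5.978 Ω
Z = 9.500 − j5.978 Ω
|Z| = √(9.500² + 5.978²) = 11.22 Ω
I = V/|Z| = 201.3 mA
V_R = I·|Z_R| = 0.2013 × 9.500 = 1.913 V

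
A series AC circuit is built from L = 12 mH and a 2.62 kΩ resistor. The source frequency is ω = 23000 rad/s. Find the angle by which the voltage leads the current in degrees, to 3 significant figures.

X_L = ωL = 276 Ω
Z = 2620 + j276 Ω
|Z| = √(2620² + 276²) = 2630 Ω
∠Z = arctan(276/2620) = 6.01°

6.01°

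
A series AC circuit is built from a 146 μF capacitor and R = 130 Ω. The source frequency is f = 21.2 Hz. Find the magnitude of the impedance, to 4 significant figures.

139.8 Ω

ω = 2πf = 133.2 rad/s
X_C = 1/(ωC) = 51.42 Ω
Z = 130.0 − j51.42 Ω
|Z| = √(130.0² + 51.42²) = 139.8 Ω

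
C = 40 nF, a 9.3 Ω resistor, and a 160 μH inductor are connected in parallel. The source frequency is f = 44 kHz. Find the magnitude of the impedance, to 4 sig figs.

9.247 Ω

ω = 2πf = 276500 rad/s
X_L = ωL = 44.23 Ω
X_C = 1/(ωC) = 90.43 Ω
Parallel: admittances add. Y = 1/R + 1/(jωL) + jωC
Y = (0.1075 − j0.01155) S
|Y| = 0.1081 S → |Z| = 1/|Y| = 9.247 Ω, ∠Z = −∠Y = 6.130°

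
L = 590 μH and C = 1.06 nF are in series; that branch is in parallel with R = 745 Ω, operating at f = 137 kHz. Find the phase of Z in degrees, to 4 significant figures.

ω = 2πf = 860800 rad/s
X_L = ωL = 507.9 Ω
X_C = 1/(ωC) = 1096 Ω
Branch 1: Z₁ = R = 745.0 Ω
Branch 2 (series LC): Z₂ = j(X_L − X_C) = −j588.1 Ω
Parallel: Z = Z₁Z₂/(Z₁+Z₂), |Z| = 461.6 Ω, ∠Z = -51.71°

-51.71°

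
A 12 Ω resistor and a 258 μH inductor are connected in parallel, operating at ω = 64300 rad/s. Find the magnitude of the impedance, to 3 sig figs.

9.72 Ω

X_L = ωL = 16.6 Ω
Parallel: admittances add. Y = 1/R + 1/(jωL)
Y = (0.0833 − j0.0603) S
|Y| = 0.103 S → |Z| = 1/|Y| = 9.72 Ω, ∠Z = −∠Y = 35.9°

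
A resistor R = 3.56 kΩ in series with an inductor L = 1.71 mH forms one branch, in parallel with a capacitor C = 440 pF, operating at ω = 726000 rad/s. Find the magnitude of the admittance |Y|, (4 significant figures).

341.5 μS

X_L = ωL = 1241 Ω
X_C = 1/(ωC) = 3130 Ω
Branch 1 (R+jX_L): Z₁ = 3560 + j1241 Ω, |Z₁| = 3770 Ω
Branch 2 (−jX_C): Z₂ = −j3130 Ω
Parallel: Z = Z₁Z₂/(Z₁+Z₂), |Z| = 2929 Ω, ∠Z = -42.82°
|Y| = 1/|Z| = 341.5 μS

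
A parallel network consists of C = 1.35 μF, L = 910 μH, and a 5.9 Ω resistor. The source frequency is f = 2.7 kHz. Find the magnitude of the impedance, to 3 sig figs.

ω = 2πf = 16960 rad/s
X_L = ωL = 15.4 Ω
X_C = 1/(ωC) = 43.7 Ω
Parallel: admittances add. Y = 1/R + 1/(jωL) + jωC
Y = (0.169 − j0.0419) S
|Y| = 0.175 S → |Z| = 1/|Y| = 5.73 Ω, ∠Z = −∠Y = 13.9°

5.73 Ω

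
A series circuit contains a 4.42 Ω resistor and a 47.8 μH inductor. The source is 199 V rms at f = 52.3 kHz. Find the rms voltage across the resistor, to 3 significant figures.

ω = 2πf = 328600 rad/s
X_L = ωL = 15.7 Ω
Z = 4.42 + j15.7 Ω
|Z| = √(4.42² + 15.7²) = 16.3 Ω
I = V/|Z| = 12.2 A
V_R = I·|Z_R| = 12.2 × 4.42 = 53.9 V

53.9 V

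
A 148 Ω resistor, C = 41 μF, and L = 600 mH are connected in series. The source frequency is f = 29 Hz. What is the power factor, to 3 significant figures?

0.987

ω = 2πf = 182.2 rad/s
X_L = ωL = 109 Ω
X_C = 1/(ωC) = 134 Ω
Net reactance X = X_L − X_C = -24.5 Ω
Z = 148 − j24.5 Ω
|Z| = √(148² + 24.5²) = 150 Ω
∠Z = arctan(-24.5/148) = -9.41°
cos φ = cos(-9.41°) = 0.987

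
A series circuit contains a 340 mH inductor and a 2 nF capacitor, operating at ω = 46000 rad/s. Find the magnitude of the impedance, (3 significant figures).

X_L = ωL = 15600 Ω
X_C = 1/(ωC) = 10900 Ω
Net reactance X = X_L − X_C = 4770 Ω
Z = j4770 Ω
|Z| = √(0² + 4770²) = 4770 Ω

4770 Ω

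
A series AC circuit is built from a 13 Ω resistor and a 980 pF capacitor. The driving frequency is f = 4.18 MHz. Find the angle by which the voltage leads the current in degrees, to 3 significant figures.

-71.5°

ω = 2πf = 2.626e+07 rad/s
X_C = 1/(ωC) = 38.9 Ω
Z = 13.0 − j38.9 Ω
|Z| = √(13.0² + 38.9²) = 41.0 Ω
∠Z = arctan(-38.9/13.0) = -71.5°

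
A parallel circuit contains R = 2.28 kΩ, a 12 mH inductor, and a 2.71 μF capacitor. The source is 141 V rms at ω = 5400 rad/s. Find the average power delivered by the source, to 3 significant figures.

8.72 W

X_L = ωL = 64.8 Ω
X_C = 1/(ωC) = 68.3 Ω
Parallel: admittances add. Y = 1/R + 1/(jωL) + jωC
Y = (0.000439 − j0.000798) S
|Y| = 0.000911 S → |Z| = 1/|Y| = 1100 Ω, ∠Z = −∠Y = 61.2°
I = V/|Z| = 128 mA
P = VI cos φ = 141 × 0.128 × cos(61.2°) = 8.72 W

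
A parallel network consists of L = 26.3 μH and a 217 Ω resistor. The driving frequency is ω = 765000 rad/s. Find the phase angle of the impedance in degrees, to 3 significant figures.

84.7°

X_L = ωL = 20.1 Ω
Parallel: admittances add. Y = 1/R + 1/(jωL)
Y = (0.00461 − j0.0497) S
|Y| = 0.0499 S → |Z| = 1/|Y| = 20.0 Ω, ∠Z = −∠Y = 84.7°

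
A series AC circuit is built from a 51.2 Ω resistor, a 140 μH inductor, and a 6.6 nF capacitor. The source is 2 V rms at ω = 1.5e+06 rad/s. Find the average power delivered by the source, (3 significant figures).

X_L = ωL = 210 Ω
X_C = 1/(ωC) = 101 Ω
Net reactance X = X_L − X_C = 109 Ω
Z = 51.2 + j109 Ω
|Z| = √(51.2² + 109²) = 120 Ω
∠Z = arctan(109/51.2) = 64.8°
I = V/|Z| = 16.6 mA
P = VI cos φ = 2 × 0.0166 × cos(64.8°) = 14.1 mW

14.1 mW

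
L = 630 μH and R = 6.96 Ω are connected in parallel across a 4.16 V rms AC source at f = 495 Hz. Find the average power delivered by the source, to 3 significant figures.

2.49 W

ω = 2πf = 3110 rad/s
X_L = ωL = 1.96 Ω
Parallel: admittances add. Y = 1/R + 1/(jωL)
Y = (0.144 − j0.510) S
|Y| = 0.530 S → |Z| = 1/|Y| = 1.89 Ω, ∠Z = −∠Y = 74.3°
I = V/|Z| = 2.21 A
P = VI cos φ = 4.16 × 2.21 × cos(74.3°) = 2.49 W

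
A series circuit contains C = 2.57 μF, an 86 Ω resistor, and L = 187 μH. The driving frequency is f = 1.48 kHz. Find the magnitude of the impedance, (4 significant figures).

ω = 2πf = 9299 rad/s
X_L = ωL = 1.739 Ω
X_C = 1/(ωC) = 41.84 Ω
Net reactance X = X_L − X_C = -40.10 Ω
Z = 86.00 − j40.10 Ω
|Z| = √(86.00² + 40.10²) = 94.89 Ω

94.89 Ω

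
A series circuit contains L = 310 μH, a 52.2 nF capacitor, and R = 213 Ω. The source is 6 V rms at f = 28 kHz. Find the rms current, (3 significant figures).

ω = 2πf = 175900 rad/s
X_L = ωL = 54.5 Ω
X_C = 1/(ωC) = 109 Ω
Net reactance X = X_L − X_C = -54.4 Ω
Z = 213 − j54.4 Ω
|Z| = √(213² + 54.4²) = 220 Ω
I = V/|Z| = 6/220 = 27.3 mA

27.3 mA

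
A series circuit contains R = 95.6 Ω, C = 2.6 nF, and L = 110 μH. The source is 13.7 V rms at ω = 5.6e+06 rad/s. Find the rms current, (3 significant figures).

24.7 mA

X_L = ωL = 616 Ω
X_C = 1/(ωC) = 68.7 Ω
Net reactance X = X_L − X_C = 547 Ω
Z = 95.6 + j547 Ω
|Z| = √(95.6² + 547²) = 556 Ω
I = V/|Z| = 13.7/556 = 24.7 mA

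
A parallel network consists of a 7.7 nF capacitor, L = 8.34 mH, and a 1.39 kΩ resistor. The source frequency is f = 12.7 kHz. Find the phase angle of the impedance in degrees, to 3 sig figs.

ω = 2πf = 79800 rad/s
X_L = ωL = 666 Ω
X_C = 1/(ωC) = 1630 Ω
Parallel: admittances add. Y = 1/R + 1/(jωL) + jωC
Y = (0.000719 − j0.000888) S
|Y| = 0.00114 S → |Z| = 1/|Y| = 875 Ω, ∠Z = −∠Y = 51.0°

51.0°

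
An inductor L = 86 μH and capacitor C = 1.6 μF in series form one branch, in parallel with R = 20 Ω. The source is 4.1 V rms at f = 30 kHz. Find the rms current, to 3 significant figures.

ω = 2πf = 188500 rad/s
X_L = ωL = 16.2 Ω
X_C = 1/(ωC) = 3.32 Ω
Branch 1: Z₁ = R = 20.0 Ω
Branch 2 (series LC): Z₂ = j(X_L − X_C) = j12.9 Ω
Parallel: Z = Z₁Z₂/(Z₁+Z₂), |Z| = 10.8 Ω, ∠Z = 57.2°
I = V/|Z| = 4.1/10.8 = 378 mA

378 mA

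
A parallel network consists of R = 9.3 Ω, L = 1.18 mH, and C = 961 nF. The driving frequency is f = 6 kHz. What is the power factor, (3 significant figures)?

ω = 2πf = 37700 rad/s
X_L = ωL = 44.5 Ω
X_C = 1/(ωC) = 27.6 Ω
Parallel: admittances add. Y = 1/R + 1/(jωL) + jωC
Y = (0.108 + j0.0137) S
|Y| = 0.108 S → |Z| = 1/|Y| = 9.22 Ω, ∠Z = −∠Y = -7.29°
cos φ = cos(-7.29°) = 0.992

0.992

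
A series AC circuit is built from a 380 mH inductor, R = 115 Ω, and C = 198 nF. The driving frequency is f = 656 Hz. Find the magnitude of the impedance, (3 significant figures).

ω = 2πf = 4122 rad/s
X_L = ωL = 1570 Ω
X_C = 1/(ωC) = 1230 Ω
Net reactance X = X_L − X_C = 341 Ω
Z = 115 + j341 Ω
|Z| = √(115² + 341²) = 360 Ω

360 Ω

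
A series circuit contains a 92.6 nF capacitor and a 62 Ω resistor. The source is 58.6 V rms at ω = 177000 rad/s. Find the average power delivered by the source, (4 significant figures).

X_C = 1/(ωC) = 61.01 Ω
Z = 62.00 − j61.01 Ω
|Z| = √(62.00² + 61.01²) = 86.99 Ω
∠Z = arctan(-61.01/62.00) = -44.54°
I = V/|Z| = 673.7 mA
P = VI cos φ = 58.6 × 0.6737 × cos(-44.54°) = 28.14 W

28.14 W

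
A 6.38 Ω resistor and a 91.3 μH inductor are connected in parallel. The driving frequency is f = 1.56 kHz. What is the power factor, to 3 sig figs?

ω = 2πf = 9802 rad/s
X_L = ωL = 0.895 Ω
Parallel: admittances add. Y = 1/R + 1/(jωL)
Y = (0.157 − j1.12) S
|Y| = 1.13 S → |Z| = 1/|Y| = 0.886 Ω, ∠Z = −∠Y = 82.0°
cos φ = cos(82.0°) = 0.139

0.139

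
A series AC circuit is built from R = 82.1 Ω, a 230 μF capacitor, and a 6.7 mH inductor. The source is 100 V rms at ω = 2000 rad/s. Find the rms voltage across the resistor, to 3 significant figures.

X_L = ωL = 13.4 Ω
X_C = 1/(ωC) = 2.17 Ω
Net reactance X = X_L − X_C = 11.2 Ω
Z = 82.1 + j11.2 Ω
|Z| = √(82.1² + 11.2²) = 82.9 Ω
I = V/|Z| = 1.21 A
V_R = I·|Z_R| = 1.21 × 82.1 = 99.1 V

99.1 V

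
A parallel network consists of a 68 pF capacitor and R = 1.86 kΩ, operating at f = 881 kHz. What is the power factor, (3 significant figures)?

ω = 2πf = 5.535e+06 rad/s
X_C = 1/(ωC) = 2660 Ω
Parallel: admittances add. Y = 1/R + jωC
Y = (0.000538 + j0.000376) S
|Y| = 0.000656 S → |Z| = 1/|Y| = 1520 Ω, ∠Z = −∠Y = -35.0°
cos φ = cos(-35.0°) = 0.819

0.819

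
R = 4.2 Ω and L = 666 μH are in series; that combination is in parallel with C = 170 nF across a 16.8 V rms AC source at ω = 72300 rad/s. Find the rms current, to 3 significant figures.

X_L = ωL = 48.2 Ω
X_C = 1/(ωC) = 81.4 Ω
Branch 1 (R+jX_L): Z₁ = 4.20 + j48.2 Ω, |Z₁| = 48.3 Ω
Branch 2 (−jX_C): Z₂ = −j81.4 Ω
Parallel: Z = Z₁Z₂/(Z₁+Z₂), |Z| = 117 Ω, ∠Z = 77.8°
I = V/|Z| = 16.8/117 = 143 mA

143 mA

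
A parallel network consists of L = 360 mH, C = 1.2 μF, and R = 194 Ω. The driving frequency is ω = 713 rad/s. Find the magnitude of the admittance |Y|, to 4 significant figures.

5.984 mS

X_L = ωL = 256.7 Ω
X_C = 1/(ωC) = 1169 Ω
Parallel: admittances add. Y = 1/R + 1/(jωL) + jωC
Y = (0.005155 − j0.003040) S
|Y| = 0.005984 S → |Z| = 1/|Y| = 167.1 Ω, ∠Z = −∠Y = 30.53°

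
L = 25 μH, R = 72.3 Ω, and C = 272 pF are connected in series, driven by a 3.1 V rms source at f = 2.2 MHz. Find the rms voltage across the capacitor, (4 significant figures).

7.667 V

ω = 2πf = 1.382e+07 rad/s
X_L = ωL = 345.6 Ω
X_C = 1/(ωC) = 266.0 Ω
Net reactance X = X_L − X_C = 79.61 Ω
Z = 72.30 + j79.61 Ω
|Z| = √(72.30² + 79.61²) = 107.5 Ω
I = V/|Z| = 28.83 mA
V_C = I·|Z_C| = 0.02883 × 266.0 = 7.667 V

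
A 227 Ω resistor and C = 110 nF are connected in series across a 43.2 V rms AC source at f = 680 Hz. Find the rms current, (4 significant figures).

20.19 mA

ω = 2πf = 4273 rad/s
X_C = 1/(ωC) = 2128 Ω
Z = 227.0 − j2128 Ω
|Z| = √(227.0² + 2128²) = 2140 Ω
I = V/|Z| = 43.2/2140 = 20.19 mA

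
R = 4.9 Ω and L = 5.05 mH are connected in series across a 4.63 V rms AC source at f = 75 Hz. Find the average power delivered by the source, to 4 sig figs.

ω = 2πf = 471.2 rad/s
X_L = ωL = 2.380 Ω
Z = 4.900 + j2.380 Ω
|Z| = √(4.900² + 2.380²) = 5.447 Ω
∠Z = arctan(2.380/4.900) = 25.90°
I = V/|Z| = 850.0 mA
P = VI cos φ = 4.63 × 0.8500 × cos(25.90°) = 3.540 W

3.540 W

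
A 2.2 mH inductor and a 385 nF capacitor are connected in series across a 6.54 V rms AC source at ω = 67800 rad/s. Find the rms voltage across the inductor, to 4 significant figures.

8.800 V

X_L = ωL = 149.2 Ω
X_C = 1/(ωC) = 38.31 Ω
Net reactance X = X_L − X_C = 110.9 Ω
Z = j110.9 Ω
|Z| = √(0² + 110.9²) = 110.9 Ω
I = V/|Z| = 59.00 mA
V_L = I·|Z_L| = 0.05900 × 149.2 = 8.800 V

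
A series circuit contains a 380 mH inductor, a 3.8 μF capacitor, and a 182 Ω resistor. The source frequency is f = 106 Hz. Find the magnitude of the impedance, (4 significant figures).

230.9 Ω

ω = 2πf = 666.0 rad/s
X_L = ωL = 253.1 Ω
X_C = 1/(ωC) = 395.1 Ω
Net reactance X = X_L − X_C = -142.0 Ω
Z = 182.0 − j142.0 Ω
|Z| = √(182.0² + 142.0²) = 230.9 Ω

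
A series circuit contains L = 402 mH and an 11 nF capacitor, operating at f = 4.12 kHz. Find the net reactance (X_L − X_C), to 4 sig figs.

ω = 2πf = 25890 rad/s
X_L = ωL = 10410 Ω
X_C = 1/(ωC) = 3512 Ω
X = 10410 − 3512 = 6895 Ω

6895 Ω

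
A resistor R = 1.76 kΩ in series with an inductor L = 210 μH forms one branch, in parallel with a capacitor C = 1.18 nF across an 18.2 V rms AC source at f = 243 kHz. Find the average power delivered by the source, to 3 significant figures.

182 mW

ω = 2πf = 1.527e+06 rad/s
X_L = ωL = 321 Ω
X_C = 1/(ωC) = 555 Ω
Branch 1 (R+jX_L): Z₁ = 1760 + j321 Ω, |Z₁| = 1790 Ω
Branch 2 (−jX_C): Z₂ = −j555 Ω
Parallel: Z = Z₁Z₂/(Z₁+Z₂), |Z| = 559 Ω, ∠Z = -72.1°
I = V/|Z| = 32.5 mA
P = VI cos φ = 18.2 × 0.0325 × cos(-72.1°) = 182 mW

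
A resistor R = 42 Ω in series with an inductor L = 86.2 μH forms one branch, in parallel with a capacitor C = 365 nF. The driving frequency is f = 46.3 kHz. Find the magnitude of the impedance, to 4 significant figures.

ω = 2πf = 290900 rad/s
X_L = ωL = 25.08 Ω
X_C = 1/(ωC) = 9.418 Ω
Branch 1 (R+jX_L): Z₁ = 42.00 + j25.08 Ω, |Z₁| = 48.92 Ω
Branch 2 (−jX_C): Z₂ = −j9.418 Ω
Parallel: Z = Z₁Z₂/(Z₁+Z₂), |Z| = 10.28 Ω, ∠Z = -79.61°

10.28 Ω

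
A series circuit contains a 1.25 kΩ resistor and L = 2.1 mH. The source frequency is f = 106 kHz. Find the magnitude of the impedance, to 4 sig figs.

1876 Ω

ω = 2πf = 666000 rad/s
X_L = ωL = 1399 Ω
Z = 1250 + j1399 Ω
|Z| = √(1250² + 1399²) = 1876 Ω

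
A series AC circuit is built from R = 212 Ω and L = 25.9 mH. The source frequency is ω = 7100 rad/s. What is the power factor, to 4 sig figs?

X_L = ωL = 183.9 Ω
Z = 212.0 + j183.9 Ω
|Z| = √(212.0² + 183.9²) = 280.6 Ω
∠Z = arctan(183.9/212.0) = 40.94°
cos φ = cos(40.94°) = 0.7554

0.7554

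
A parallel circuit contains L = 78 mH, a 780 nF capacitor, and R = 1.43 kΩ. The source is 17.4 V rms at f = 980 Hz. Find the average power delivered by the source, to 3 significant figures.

212 mW

ω = 2πf = 6158 rad/s
X_L = ωL = 480 Ω
X_C = 1/(ωC) = 208 Ω
Parallel: admittances add. Y = 1/R + 1/(jωL) + jωC
Y = (0.000699 + j0.00272) S
|Y| = 0.00281 S → |Z| = 1/|Y| = 356 Ω, ∠Z = −∠Y = -75.6°
I = V/|Z| = 48.9 mA
P = VI cos φ = 17.4 × 0.0489 × cos(-75.6°) = 212 mW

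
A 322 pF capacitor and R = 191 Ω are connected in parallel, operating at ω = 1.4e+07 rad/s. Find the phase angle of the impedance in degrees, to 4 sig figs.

X_C = 1/(ωC) = 221.8 Ω
Parallel: admittances add. Y = 1/R + jωC
Y = (0.005236 + j0.004508) S
|Y| = 0.006909 S → |Z| = 1/|Y| = 144.7 Ω, ∠Z = −∠Y = -40.73°

-40.73°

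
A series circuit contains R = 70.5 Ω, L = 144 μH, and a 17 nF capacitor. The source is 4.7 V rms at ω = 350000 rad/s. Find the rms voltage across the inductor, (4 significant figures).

1.727 V

X_L = ωL = 50.40 Ω
X_C = 1/(ωC) = 168.1 Ω
Net reactance X = X_L − X_C = -117.7 Ω
Z = 70.50 − j117.7 Ω
|Z| = √(70.50² + 117.7²) = 137.2 Ω
I = V/|Z| = 34.26 mA
V_L = I·|Z_L| = 0.03426 × 50.40 = 1.727 V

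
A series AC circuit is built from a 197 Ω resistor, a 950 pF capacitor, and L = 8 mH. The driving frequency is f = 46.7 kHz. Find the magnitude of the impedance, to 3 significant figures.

ω = 2πf = 293400 rad/s
X_L = ωL = 2350 Ω
X_C = 1/(ωC) = 3590 Ω
Net reactance X = X_L − X_C = -1240 Ω
Z = 197 − j1240 Ω
|Z| = √(197² + 1240²) = 1260 Ω

1260 Ω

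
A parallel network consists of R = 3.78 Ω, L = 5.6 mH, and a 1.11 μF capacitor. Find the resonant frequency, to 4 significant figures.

ω₀ = 1/√(LC) = 1/√(0.0056 × 1.11e-06) = 12680 rad/s
f₀ = ω₀/(2π) = 2.019 kHz

2.019 kHz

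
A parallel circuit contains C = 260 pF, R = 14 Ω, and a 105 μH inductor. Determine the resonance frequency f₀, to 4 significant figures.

963.2 kHz

ω₀ = 1/√(LC) = 1/√(0.000105 × 2.6e-10) = 6.052e+06 rad/s
f₀ = ω₀/(2π) = 963.2 kHz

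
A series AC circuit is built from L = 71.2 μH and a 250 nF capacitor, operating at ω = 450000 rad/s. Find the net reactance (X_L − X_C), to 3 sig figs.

23.2 Ω

X_L = ωL = 32.0 Ω
X_C = 1/(ωC) = 8.89 Ω
X = 32.0 − 8.89 = 23.2 Ω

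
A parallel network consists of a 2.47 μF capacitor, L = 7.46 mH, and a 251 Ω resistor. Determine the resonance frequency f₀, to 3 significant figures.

ω₀ = 1/√(LC) = 1/√(0.00746 × 2.47e-06) = 7367 rad/s
f₀ = ω₀/(2π) = 1.17 kHz

1.17 kHz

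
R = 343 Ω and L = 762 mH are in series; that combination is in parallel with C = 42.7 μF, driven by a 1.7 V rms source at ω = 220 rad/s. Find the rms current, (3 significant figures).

X_L = ωL = 168 Ω
X_C = 1/(ωC) = 106 Ω
Branch 1 (R+jX_L): Z₁ = 343 + j168 Ω, |Z₁| = 382 Ω
Branch 2 (−jX_C): Z₂ = −j106 Ω
Parallel: Z = Z₁Z₂/(Z₁+Z₂), |Z| = 117 Ω, ∠Z = -74.1°
I = V/|Z| = 1.7/117 = 14.6 mA

14.6 mA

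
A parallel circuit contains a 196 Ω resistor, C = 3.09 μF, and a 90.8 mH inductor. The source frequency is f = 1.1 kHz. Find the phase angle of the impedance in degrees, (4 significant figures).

ω = 2πf = 6912 rad/s
X_L = ωL = 627.6 Ω
X_C = 1/(ωC) = 46.82 Ω
Parallel: admittances add. Y = 1/R + 1/(jωL) + jωC
Y = (0.005102 + j0.01976) S
|Y| = 0.02041 S → |Z| = 1/|Y| = 48.99 Ω, ∠Z = −∠Y = -75.52°

-75.52°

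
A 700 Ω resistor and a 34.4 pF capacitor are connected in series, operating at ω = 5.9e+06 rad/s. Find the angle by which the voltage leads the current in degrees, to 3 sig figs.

-81.9°

X_C = 1/(ωC) = 4930 Ω
Z = 700 − j4930 Ω
|Z| = √(700² + 4930²) = 4980 Ω
∠Z = arctan(-4930/700) = -81.9°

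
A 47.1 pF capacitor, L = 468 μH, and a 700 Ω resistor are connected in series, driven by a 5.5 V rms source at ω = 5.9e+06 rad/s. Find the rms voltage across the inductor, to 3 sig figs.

X_L = ωL = 2760 Ω
X_C = 1/(ωC) = 3600 Ω
Net reactance X = X_L − X_C = -837 Ω
Z = 700 − j837 Ω
|Z| = √(700² + 837²) = 1090 Ω
I = V/|Z| = 5.04 mA
V_L = I·|Z_L| = 0.00504 × 2760 = 13.9 V

13.9 V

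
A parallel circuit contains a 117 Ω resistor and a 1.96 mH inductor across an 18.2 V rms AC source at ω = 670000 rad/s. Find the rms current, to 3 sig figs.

156 mA

X_L = ωL = 1310 Ω
Parallel: admittances add. Y = 1/R + 1/(jωL)
Y = (0.00855 − j0.000761) S
|Y| = 0.00858 S → |Z| = 1/|Y| = 117 Ω, ∠Z = −∠Y = 5.09°
I = V/|Z| = 18.2/117 = 156 mA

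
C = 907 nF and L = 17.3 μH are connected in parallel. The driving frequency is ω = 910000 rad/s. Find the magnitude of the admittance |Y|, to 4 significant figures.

X_L = ωL = 15.74 Ω
X_C = 1/(ωC) = 1.212 Ω
Parallel: admittances add. Y = 1/(jωL) + jωC
Y = (0 + j0.7618) S
|Y| = 0.7618 S → |Z| = 1/|Y| = 1.313 Ω, ∠Z = −∠Y = -90.00°

761.8 mS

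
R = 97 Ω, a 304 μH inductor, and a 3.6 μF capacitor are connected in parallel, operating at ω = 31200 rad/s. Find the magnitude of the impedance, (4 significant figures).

X_L = ωL = 9.485 Ω
X_C = 1/(ωC) = 8.903 Ω
Parallel: admittances add. Y = 1/R + 1/(jωL) + jωC
Y = (0.01031 + j0.006888) S
|Y| = 0.01240 S → |Z| = 1/|Y| = 80.65 Ω, ∠Z = −∠Y = -33.75°

80.65 Ω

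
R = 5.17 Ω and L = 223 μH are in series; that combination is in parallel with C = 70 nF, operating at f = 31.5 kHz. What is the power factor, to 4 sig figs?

ω = 2πf = 197900 rad/s
X_L = ωL = 44.14 Ω
X_C = 1/(ωC) = 72.18 Ω
Branch 1 (R+jX_L): Z₁ = 5.170 + j44.14 Ω, |Z₁| = 44.44 Ω
Branch 2 (−jX_C): Z₂ = −j72.18 Ω
Parallel: Z = Z₁Z₂/(Z₁+Z₂), |Z| = 112.5 Ω, ∠Z = 72.87°
cos φ = cos(72.87°) = 0.2945

0.2945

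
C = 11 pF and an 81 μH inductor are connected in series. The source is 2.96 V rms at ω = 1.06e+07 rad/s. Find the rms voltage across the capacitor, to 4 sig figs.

X_L = ωL = 858.6 Ω
X_C = 1/(ωC) = 8576 Ω
Net reactance X = X_L − X_C = -7718 Ω
Z = − j7718 Ω
|Z| = √(0² + 7718²) = 7718 Ω
I = V/|Z| = 383.5 μA
V_C = I·|Z_C| = 0.0003835 × 8576 = 3.289 V

3.289 V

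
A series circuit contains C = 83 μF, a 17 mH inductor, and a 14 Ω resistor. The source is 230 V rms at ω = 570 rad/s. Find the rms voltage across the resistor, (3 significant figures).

178 V

X_L = ωL = 9.69 Ω
X_C = 1/(ωC) = 21.1 Ω
Net reactance X = X_L − X_C = -11.4 Ω
Z = 14.0 − j11.4 Ω
|Z| = √(14.0² + 11.4²) = 18.1 Ω
I = V/|Z| = 12.7 A
V_R = I·|Z_R| = 12.7 × 14.0 = 178 V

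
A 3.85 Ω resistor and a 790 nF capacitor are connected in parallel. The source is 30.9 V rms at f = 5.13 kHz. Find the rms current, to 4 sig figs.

ω = 2πf = 32230 rad/s
X_C = 1/(ωC) = 39.27 Ω
Parallel: admittances add. Y = 1/R + jωC
Y = (0.2597 + j0.02546) S
|Y| = 0.2610 S → |Z| = 1/|Y| = 3.832 Ω, ∠Z = −∠Y = -5.599°
I = V/|Z| = 30.9/3.832 = 8.064 A

8.064 A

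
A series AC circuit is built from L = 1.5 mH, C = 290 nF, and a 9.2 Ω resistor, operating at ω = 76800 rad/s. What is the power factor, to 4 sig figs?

0.1298

X_L = ωL = 115.2 Ω
X_C = 1/(ωC) = 44.90 Ω
Net reactance X = X_L − X_C = 70.30 Ω
Z = 9.200 + j70.30 Ω
|Z| = √(9.200² + 70.30²) = 70.90 Ω
∠Z = arctan(70.30/9.200) = 82.54°
cos φ = cos(82.54°) = 0.1298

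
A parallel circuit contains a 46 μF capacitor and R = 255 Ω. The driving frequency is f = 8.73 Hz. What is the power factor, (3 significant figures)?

0.841

ω = 2πf = 54.85 rad/s
X_C = 1/(ωC) = 396 Ω
Parallel: admittances add. Y = 1/R + jωC
Y = (0.00392 + j0.00252) S
|Y| = 0.00466 S → |Z| = 1/|Y| = 214 Ω, ∠Z = −∠Y = -32.8°
cos φ = cos(-32.8°) = 0.841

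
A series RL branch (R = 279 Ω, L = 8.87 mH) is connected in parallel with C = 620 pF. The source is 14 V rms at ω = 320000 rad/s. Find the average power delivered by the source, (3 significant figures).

6.72 mW

X_L = ωL = 2840 Ω
X_C = 1/(ωC) = 5040 Ω
Branch 1 (R+jX_L): Z₁ = 279 + j2840 Ω, |Z₁| = 2850 Ω
Branch 2 (−jX_C): Z₂ = −j5040 Ω
Parallel: Z = Z₁Z₂/(Z₁+Z₂), |Z| = 6480 Ω, ∠Z = 77.2°
I = V/|Z| = 2.16 mA
P = VI cos φ = 14 × 0.00216 × cos(77.2°) = 6.72 mW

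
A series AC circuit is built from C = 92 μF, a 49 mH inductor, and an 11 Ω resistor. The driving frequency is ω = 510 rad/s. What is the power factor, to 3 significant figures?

0.948

X_L = ωL = 25.0 Ω
X_C = 1/(ωC) = 21.3 Ω
Net reactance X = X_L − X_C = 3.68 Ω
Z = 11.0 + j3.68 Ω
|Z| = √(11.0² + 3.68²) = 11.6 Ω
∠Z = arctan(3.68/11.0) = 18.5°
cos φ = cos(18.5°) = 0.948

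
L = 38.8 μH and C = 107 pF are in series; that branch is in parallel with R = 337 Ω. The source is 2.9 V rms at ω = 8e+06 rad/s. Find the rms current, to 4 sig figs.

9.246 mA

X_L = ωL = 310.4 Ω
X_C = 1/(ωC) = 1168 Ω
Branch 1: Z₁ = R = 337.0 Ω
Branch 2 (series LC): Z₂ = j(X_L − X_C) = −j857.8 Ω
Parallel: Z = Z₁Z₂/(Z₁+Z₂), |Z| = 313.7 Ω, ∠Z = -21.45°
I = V/|Z| = 2.9/313.7 = 9.246 mA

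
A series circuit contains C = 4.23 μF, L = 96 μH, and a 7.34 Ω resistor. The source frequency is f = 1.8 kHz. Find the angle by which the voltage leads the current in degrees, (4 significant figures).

-69.68°

ω = 2πf = 11310 rad/s
X_L = ωL = 1.086 Ω
X_C = 1/(ωC) = 20.90 Ω
Net reactance X = X_L − X_C = -19.82 Ω
Z = 7.340 − j19.82 Ω
|Z| = √(7.340² + 19.82²) = 21.13 Ω
∠Z = arctan(-19.82/7.340) = -69.68°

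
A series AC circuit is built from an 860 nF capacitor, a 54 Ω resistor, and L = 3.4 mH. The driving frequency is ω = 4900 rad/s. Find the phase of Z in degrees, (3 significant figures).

-76.2°

X_L = ωL = 16.7 Ω
X_C = 1/(ωC) = 237 Ω
Net reactance X = X_L − X_C = -221 Ω
Z = 54.0 − j221 Ω
|Z| = √(54.0² + 221²) = 227 Ω
∠Z = arctan(-221/54.0) = -76.2°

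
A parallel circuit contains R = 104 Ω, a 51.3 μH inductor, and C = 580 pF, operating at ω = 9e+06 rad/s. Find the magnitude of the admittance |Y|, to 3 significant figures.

X_L = ωL = 462 Ω
X_C = 1/(ωC) = 192 Ω
Parallel: admittances add. Y = 1/R + 1/(jωL) + jωC
Y = (0.00962 + j0.00305) S
|Y| = 0.0101 S → |Z| = 1/|Y| = 99.1 Ω, ∠Z = −∠Y = -17.6°

10.1 mS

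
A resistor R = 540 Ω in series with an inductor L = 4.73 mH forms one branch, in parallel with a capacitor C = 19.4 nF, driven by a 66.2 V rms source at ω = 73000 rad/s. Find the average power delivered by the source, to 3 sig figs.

5.76 W

X_L = ωL = 345 Ω
X_C = 1/(ωC) = 706 Ω
Branch 1 (R+jX_L): Z₁ = 540 + j345 Ω, |Z₁| = 641 Ω
Branch 2 (−jX_C): Z₂ = −j706 Ω
Parallel: Z = Z₁Z₂/(Z₁+Z₂), |Z| = 697 Ω, ∠Z = -23.7°
I = V/|Z| = 95.0 mA
P = VI cos φ = 66.2 × 0.0950 × cos(-23.7°) = 5.76 W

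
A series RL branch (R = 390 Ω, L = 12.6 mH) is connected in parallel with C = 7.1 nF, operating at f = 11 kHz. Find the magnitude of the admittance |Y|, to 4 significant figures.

ω = 2πf = 69120 rad/s
X_L = ωL = 870.8 Ω
X_C = 1/(ωC) = 2038 Ω
Branch 1 (R+jX_L): Z₁ = 390.0 + j870.8 Ω, |Z₁| = 954.2 Ω
Branch 2 (−jX_C): Z₂ = −j2038 Ω
Parallel: Z = Z₁Z₂/(Z₁+Z₂), |Z| = 1580 Ω, ∠Z = 47.40°
|Y| = 1/|Z| = 632.8 μS

632.8 μS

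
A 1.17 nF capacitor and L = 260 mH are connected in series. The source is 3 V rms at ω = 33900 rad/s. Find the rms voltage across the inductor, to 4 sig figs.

1.612 V

X_L = ωL = 8814 Ω
X_C = 1/(ωC) = 25210 Ω
Net reactance X = X_L − X_C = -16400 Ω
Z = − j16400 Ω
|Z| = √(0² + 16400²) = 16400 Ω
I = V/|Z| = 182.9 μA
V_L = I·|Z_L| = 0.0001829 × 8814 = 1.612 V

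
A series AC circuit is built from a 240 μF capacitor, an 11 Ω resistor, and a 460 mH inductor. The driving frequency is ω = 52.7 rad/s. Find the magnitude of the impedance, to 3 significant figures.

55.9 Ω

X_L = ωL = 24.2 Ω
X_C = 1/(ωC) = 79.1 Ω
Net reactance X = X_L − X_C = -54.8 Ω
Z = 11.0 − j54.8 Ω
|Z| = √(11.0² + 54.8²) = 55.9 Ω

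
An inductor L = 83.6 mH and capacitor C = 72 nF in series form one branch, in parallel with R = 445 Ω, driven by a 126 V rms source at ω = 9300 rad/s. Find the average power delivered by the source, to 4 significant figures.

X_L = ωL = 777.5 Ω
X_C = 1/(ωC) = 1493 Ω
Branch 1: Z₁ = R = 445.0 Ω
Branch 2 (series LC): Z₂ = j(X_L − X_C) = −j715.9 Ω
Parallel: Z = Z₁Z₂/(Z₁+Z₂), |Z| = 377.9 Ω, ∠Z = -31.86°
I = V/|Z| = 333.4 mA
P = VI cos φ = 126 × 0.3334 × cos(-31.86°) = 35.68 W

35.68 W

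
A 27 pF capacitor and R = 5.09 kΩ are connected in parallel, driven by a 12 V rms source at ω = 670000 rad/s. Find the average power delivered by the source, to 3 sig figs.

28.3 mW

X_C = 1/(ωC) = 55300 Ω
Parallel: admittances add. Y = 1/R + jωC
Y = (0.000196 + j1.81e-05) S
|Y| = 0.000197 S → |Z| = 1/|Y| = 5070 Ω, ∠Z = −∠Y = -5.26°
I = V/|Z| = 2.37 mA
P = VI cos φ = 12 × 0.00237 × cos(-5.26°) = 28.3 mW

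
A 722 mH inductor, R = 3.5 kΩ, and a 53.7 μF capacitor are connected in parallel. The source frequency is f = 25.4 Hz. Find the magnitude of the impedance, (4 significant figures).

ω = 2πf = 159.6 rad/s
X_L = ωL = 115.2 Ω
X_C = 1/(ωC) = 116.7 Ω
Parallel: admittances add. Y = 1/R + 1/(jωL) + jωC
Y = (0.0002857 − j0.0001085) S
|Y| = 0.0003056 S → |Z| = 1/|Y| = 3272 Ω, ∠Z = −∠Y = 20.79°

3272 Ω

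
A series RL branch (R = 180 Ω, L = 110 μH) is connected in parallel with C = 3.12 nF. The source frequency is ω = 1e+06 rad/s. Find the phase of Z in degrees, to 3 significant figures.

-9.10°

X_L = ωL = 110 Ω
X_C = 1/(ωC) = 321 Ω
Branch 1 (R+jX_L): Z₁ = 180 + j110 Ω, |Z₁| = 211 Ω
Branch 2 (−jX_C): Z₂ = −j321 Ω
Parallel: Z = Z₁Z₂/(Z₁+Z₂), |Z| = 244 Ω, ∠Z = -9.10°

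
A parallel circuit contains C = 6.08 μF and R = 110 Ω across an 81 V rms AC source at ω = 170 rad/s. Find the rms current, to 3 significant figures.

741 mA

X_C = 1/(ωC) = 967 Ω
Parallel: admittances add. Y = 1/R + jωC
Y = (0.00909 + j0.00103) S
|Y| = 0.00915 S → |Z| = 1/|Y| = 109 Ω, ∠Z = −∠Y = -6.49°
I = V/|Z| = 81/109 = 741 mA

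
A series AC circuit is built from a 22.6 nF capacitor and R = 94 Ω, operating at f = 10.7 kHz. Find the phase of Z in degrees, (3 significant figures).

-81.9°

ω = 2πf = 67230 rad/s
X_C = 1/(ωC) = 658 Ω
Z = 94.0 − j658 Ω
|Z| = √(94.0² + 658²) = 665 Ω
∠Z = arctan(-658/94.0) = -81.9°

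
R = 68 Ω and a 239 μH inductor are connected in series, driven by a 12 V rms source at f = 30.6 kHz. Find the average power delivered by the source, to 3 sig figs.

1.45 W

ω = 2πf = 192300 rad/s
X_L = ωL = 46.0 Ω
Z = 68.0 + j46.0 Ω
|Z| = √(68.0² + 46.0²) = 82.1 Ω
∠Z = arctan(46.0/68.0) = 34.0°
I = V/|Z| = 146 mA
P = VI cos φ = 12 × 0.146 × cos(34.0°) = 1.45 W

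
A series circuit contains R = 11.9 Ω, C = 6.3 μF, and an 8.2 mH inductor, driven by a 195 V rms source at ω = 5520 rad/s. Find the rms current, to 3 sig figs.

9.58 A

X_L = ωL = 45.3 Ω
X_C = 1/(ωC) = 28.8 Ω
Net reactance X = X_L − X_C = 16.5 Ω
Z = 11.9 + j16.5 Ω
|Z| = √(11.9² + 16.5²) = 20.4 Ω
I = V/|Z| = 195/20.4 = 9.58 A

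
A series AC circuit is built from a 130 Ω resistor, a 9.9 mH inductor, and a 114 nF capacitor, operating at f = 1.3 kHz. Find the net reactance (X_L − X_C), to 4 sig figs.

ω = 2πf = 8168 rad/s
X_L = ωL = 80.86 Ω
X_C = 1/(ωC) = 1074 Ω
X = 80.86 − 1074 = -993.1 Ω

-993.1 Ω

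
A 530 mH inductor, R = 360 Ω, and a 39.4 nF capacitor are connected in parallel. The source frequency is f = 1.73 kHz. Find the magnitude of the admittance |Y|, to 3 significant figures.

ω = 2πf = 10870 rad/s
X_L = ωL = 5760 Ω
X_C = 1/(ωC) = 2330 Ω
Parallel: admittances add. Y = 1/R + 1/(jωL) + jωC
Y = (0.00278 + j0.000255) S
|Y| = 0.00279 S → |Z| = 1/|Y| = 358 Ω, ∠Z = −∠Y = -5.24°

2.79 mS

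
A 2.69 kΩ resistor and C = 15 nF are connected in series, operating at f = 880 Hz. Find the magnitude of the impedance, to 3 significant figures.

ω = 2πf = 5529 rad/s
X_C = 1/(ωC) = 12100 Ω
Z = 2690 − j12100 Ω
|Z| = √(2690² + 12100²) = 12400 Ω

12400 Ω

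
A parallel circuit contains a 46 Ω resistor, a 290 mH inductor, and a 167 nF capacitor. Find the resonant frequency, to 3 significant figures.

ω₀ = 1/√(LC) = 1/√(0.29 × 1.67e-07) = 4544 rad/s
f₀ = ω₀/(2π) = 723 Hz

723 Hz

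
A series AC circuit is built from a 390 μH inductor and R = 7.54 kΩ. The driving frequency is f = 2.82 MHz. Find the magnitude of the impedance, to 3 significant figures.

10200 Ω

ω = 2πf = 1.772e+07 rad/s
X_L = ωL = 6910 Ω
Z = 7540 + j6910 Ω
|Z| = √(7540² + 6910²) = 10200 Ω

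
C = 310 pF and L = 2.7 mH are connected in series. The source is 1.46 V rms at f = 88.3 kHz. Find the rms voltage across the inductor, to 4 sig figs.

0.5067 V

ω = 2πf = 554800 rad/s
X_L = ωL = 1498 Ω
X_C = 1/(ωC) = 5814 Ω
Net reactance X = X_L − X_C = -4316 Ω
Z = − j4316 Ω
|Z| = √(0² + 4316²) = 4316 Ω
I = V/|Z| = 338.3 μA
V_L = I·|Z_L| = 0.0003383 × 1498 = 0.5067 V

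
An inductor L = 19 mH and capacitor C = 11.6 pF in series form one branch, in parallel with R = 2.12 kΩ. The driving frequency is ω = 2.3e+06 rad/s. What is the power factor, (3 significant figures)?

0.947

X_L = ωL = 43700 Ω
X_C = 1/(ωC) = 37500 Ω
Branch 1: Z₁ = R = 2120 Ω
Branch 2 (series LC): Z₂ = j(X_L − X_C) = j6220 Ω
Parallel: Z = Z₁Z₂/(Z₁+Z₂), |Z| = 2010 Ω, ∠Z = 18.8°
cos φ = cos(18.8°) = 0.947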